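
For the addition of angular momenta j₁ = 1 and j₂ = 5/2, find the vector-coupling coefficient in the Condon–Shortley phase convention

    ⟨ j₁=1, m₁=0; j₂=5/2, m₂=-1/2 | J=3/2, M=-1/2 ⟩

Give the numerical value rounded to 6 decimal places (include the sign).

-0.632456

j₁+j₂−J=2  J+j₁−j₂=0  J−j₁+j₂=3  j₁+j₂+J+1=6
(j₁±m₁, j₂±m₂, J±M) = (1,1,2,3,1,2)
P² = 8/5
sum k=1..1:
  [1] −1/2 = -1/2
S = -1/2
C² = P²·S² = 2/5 ; C = -0.632456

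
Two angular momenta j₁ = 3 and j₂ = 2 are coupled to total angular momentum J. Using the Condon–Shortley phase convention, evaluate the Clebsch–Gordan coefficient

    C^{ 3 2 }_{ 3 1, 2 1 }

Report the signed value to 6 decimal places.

-0.500000  (= −√(1/4))

triangle: 2!×4!×2!/9! = 96/362880
(j±m)!: 4!×2!×3!×1!×5!×1! = 34560
prefactor² = (2J+1)×Δ×N² = 64
  k=1: −1/(1!×1!×1!×2!×3!×0!) = -1/12
  k=2: +1/(2!×0!×0!×1!×4!×1!) = 1/48
Σ = -1/16  ⇒  CG² = 64×(-1/16)² = 1/4
CG = −√(1/4) = -0.500000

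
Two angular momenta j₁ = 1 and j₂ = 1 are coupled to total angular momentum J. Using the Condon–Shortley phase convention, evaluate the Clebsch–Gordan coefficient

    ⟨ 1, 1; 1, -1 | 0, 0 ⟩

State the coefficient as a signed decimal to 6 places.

j₁+j₂−J=2  J+j₁−j₂=0  J−j₁+j₂=0  j₁+j₂+J+1=3
(j₁±m₁, j₂±m₂, J±M) = (2,0,0,2,0,0)
P² = 4/3
sum k=0..0:
  [0] +1/2 = 1/2
S = 1/2
C² = P²·S² = 1/3 ; C = +0.577350

+√(1/3) = +0.577350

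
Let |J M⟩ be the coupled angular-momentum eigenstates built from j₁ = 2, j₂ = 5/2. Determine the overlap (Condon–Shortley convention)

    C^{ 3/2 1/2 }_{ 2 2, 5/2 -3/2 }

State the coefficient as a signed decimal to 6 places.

triangle: 3!*1!*2!/7! = 12/5040
(j±m)!: 4!*0!*1!*4!*2!*1! = 1152
prefactor² = (2J+1)*Δ*N² = 384/35
  k=0: +1/(0!*3!*0!*1!*1!*1!) = 1/6
Σ = 1/6  ⇒  CG² = 384/35*1/6² = 32/105
CG = +√(32/105) = +0.552052

+0.552052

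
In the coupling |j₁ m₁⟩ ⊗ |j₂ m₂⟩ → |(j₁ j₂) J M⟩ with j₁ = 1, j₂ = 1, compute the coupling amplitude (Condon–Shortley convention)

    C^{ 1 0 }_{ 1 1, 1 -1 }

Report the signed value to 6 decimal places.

+0.707107

j₁+j₂−J=1  J+j₁−j₂=1  J−j₁+j₂=1  j₁+j₂+J+1=4
(j₁±m₁, j₂±m₂, J±M) = (2,0,0,2,1,1)
P² = 1/2
sum k=0..0:
  [0] +1/1 = 1
S = 1
C² = P²·S² = 1/2 ; C = +0.707107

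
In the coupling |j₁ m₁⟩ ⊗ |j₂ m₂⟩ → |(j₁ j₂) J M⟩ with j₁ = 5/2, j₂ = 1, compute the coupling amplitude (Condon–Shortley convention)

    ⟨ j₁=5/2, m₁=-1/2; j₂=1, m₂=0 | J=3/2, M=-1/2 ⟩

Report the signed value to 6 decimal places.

j₁+j₂−J=2  J+j₁−j₂=3  J−j₁+j₂=0  j₁+j₂+J+1=6
(j₁±m₁, j₂±m₂, J±M) = (2,3,1,1,1,2)
P² = 8/5
sum k=1..1:
  [1] −1/2 = -1/2
S = -1/2
C² = P²·S² = 2/5 ; C = -0.632456

-0.632456  (= −√(2/5))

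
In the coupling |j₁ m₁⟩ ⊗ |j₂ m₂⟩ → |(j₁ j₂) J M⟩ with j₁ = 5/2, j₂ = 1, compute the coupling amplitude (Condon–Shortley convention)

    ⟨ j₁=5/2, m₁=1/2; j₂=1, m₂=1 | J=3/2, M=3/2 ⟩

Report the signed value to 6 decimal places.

+0.258199  (= +√(1/15))

j₁+j₂−J=2  J+j₁−j₂=3  J−j₁+j₂=0  j₁+j₂+J+1=6
(j₁±m₁, j₂±m₂, J±M) = (3,2,2,0,3,0)
P² = 48/5
sum k=2..2:
  [2] +1/12 = 1/12
S = 1/12
C² = P²·S² = 1/15 ; C = +0.258199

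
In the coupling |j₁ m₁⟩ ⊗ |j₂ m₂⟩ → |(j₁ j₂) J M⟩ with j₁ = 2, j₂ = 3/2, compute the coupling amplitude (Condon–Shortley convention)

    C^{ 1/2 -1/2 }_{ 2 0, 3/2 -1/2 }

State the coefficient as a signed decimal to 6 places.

-0.447214

j₁+j₂−J=3  J+j₁−j₂=1  J−j₁+j₂=0  j₁+j₂+J+1=5
(j₁±m₁, j₂±m₂, J±M) = (2,2,1,2,0,1)
P² = 4/5
sum k=1..1:
  [1] −1/2 = -1/2
S = -1/2
C² = P²·S² = 1/5 ; C = -0.447214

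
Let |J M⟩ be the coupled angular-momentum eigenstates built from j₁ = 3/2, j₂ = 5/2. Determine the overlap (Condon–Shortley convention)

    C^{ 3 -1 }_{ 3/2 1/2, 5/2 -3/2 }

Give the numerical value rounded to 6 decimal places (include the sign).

j₁+j₂−J=1  J+j₁−j₂=2  J−j₁+j₂=4  j₁+j₂+J+1=8
(j₁±m₁, j₂±m₂, J±M) = (2,1,1,4,2,4)
P² = 96/5
sum k=0..1:
  [0] +1/6 = 1/6
  [1] −1/48 = -1/48
S = 7/48
C² = P²·S² = 49/120 ; C = +0.639010

+√(49/120) = +0.639010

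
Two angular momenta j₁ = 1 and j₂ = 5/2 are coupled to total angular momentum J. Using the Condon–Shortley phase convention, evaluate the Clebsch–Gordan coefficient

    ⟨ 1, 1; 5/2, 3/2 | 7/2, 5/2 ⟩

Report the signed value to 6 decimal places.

+√(5/7) ≈ +0.845154

j₁+j₂−J=0  J+j₁−j₂=2  J−j₁+j₂=5  j₁+j₂+J+1=8
(j₁±m₁, j₂±m₂, J±M) = (2,0,4,1,6,1)
P² = 11520/7
sum k=0..0:
  [0] +1/48 = 1/48
S = 1/48
C² = P²·S² = 5/7 ; C = +0.845154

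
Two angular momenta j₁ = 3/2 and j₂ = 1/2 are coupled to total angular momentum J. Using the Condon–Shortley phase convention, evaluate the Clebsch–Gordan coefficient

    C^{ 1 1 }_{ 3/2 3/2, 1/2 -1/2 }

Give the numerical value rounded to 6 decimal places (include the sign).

+0.866025  (= +√(3/4))

√[3·1!2!0!/4! · 3!0!0!1!2!0!] = √(3)
  +(−1)^0/∏(0,1,0,0,2,0)! = 1/2  (running 1/2)
⟨..|..⟩ = √(3)·(1/2) = +0.866025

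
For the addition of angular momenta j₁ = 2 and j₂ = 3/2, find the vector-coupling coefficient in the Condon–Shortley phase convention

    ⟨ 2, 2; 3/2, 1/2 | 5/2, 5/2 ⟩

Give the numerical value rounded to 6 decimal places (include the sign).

+√(4/7) = +0.755929

j₁+j₂−J=1  J+j₁−j₂=3  J−j₁+j₂=2  j₁+j₂+J+1=7
(j₁±m₁, j₂±m₂, J±M) = (4,0,2,1,5,0)
P² = 576/7
sum k=0..0:
  [0] +1/12 = 1/12
S = 1/12
C² = P²·S² = 4/7 ; C = +0.755929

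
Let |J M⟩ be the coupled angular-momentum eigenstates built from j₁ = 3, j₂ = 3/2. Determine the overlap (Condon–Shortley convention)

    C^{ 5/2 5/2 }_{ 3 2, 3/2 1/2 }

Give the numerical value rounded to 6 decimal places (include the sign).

j₁+j₂−J=2  J+j₁−j₂=4  J−j₁+j₂=1  j₁+j₂+J+1=8
(j₁±m₁, j₂±m₂, J±M) = (5,1,2,1,5,0)
P² = 1440/7
sum k=1..1:
  [1] −1/24 = -1/24
S = -1/24
C² = P²·S² = 5/14 ; C = -0.597614

−√(5/14) ≈ -0.597614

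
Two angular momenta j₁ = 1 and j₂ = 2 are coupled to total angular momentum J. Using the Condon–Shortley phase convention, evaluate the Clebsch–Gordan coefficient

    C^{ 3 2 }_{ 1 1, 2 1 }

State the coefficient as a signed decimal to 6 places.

√[7·0!2!4!/7! · 2!0!3!1!5!1!] = √(96)
  +(−1)^0/∏(0,0,0,3,2,1)! = 1/12  (running 1/12)
⟨..|..⟩ = √(96)·(1/12) = +0.816497

+√(2/3) = +0.816497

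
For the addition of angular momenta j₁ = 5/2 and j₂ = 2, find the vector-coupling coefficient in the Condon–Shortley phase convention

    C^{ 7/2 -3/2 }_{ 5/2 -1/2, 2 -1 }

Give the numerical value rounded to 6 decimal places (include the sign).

√[8·1!4!3!/9! · 2!3!1!3!2!5!] = √(384/7)
  +(−1)^0/∏(0,1,3,1,1,2)! = 1/12  (running 1/12)
  +(−1)^1/∏(1,0,2,0,2,3)! = -1/24  (running 1/24)
⟨..|..⟩ = √(384/7)·(1/24) = +0.308607

+0.308607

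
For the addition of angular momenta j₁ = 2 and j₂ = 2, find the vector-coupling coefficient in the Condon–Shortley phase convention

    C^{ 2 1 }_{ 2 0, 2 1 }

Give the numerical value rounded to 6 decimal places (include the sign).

triangle: 2!×2!×2!/7! = 8/5040
(j±m)!: 2!×2!×3!×1!×3!×1! = 144
prefactor² = (2J+1)×Δ×N² = 8/7
  k=1: −1/(1!×1!×1!×2!×1!×0!) = -1/2
  k=2: +1/(2!×0!×0!×1!×2!×1!) = 1/4
Σ = -1/4  ⇒  CG² = 8/7×(-1/4)² = 1/14
CG = −√(1/14) = -0.267261

−√(1/14) = -0.267261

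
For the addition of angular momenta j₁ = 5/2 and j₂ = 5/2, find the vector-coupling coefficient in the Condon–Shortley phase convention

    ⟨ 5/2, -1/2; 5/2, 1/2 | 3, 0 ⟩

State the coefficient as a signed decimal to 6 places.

-0.298142

triangle: 2!·3!·3!/9! = 72/362880
(j±m)!: 2!·3!·3!·2!·3!·3! = 5184
prefactor² = (2J+1)·Δ·N² = 36/5
  k=0: +1/(0!·2!·3!·3!·0!·0!) = 1/72
  k=1: −1/(1!·1!·2!·2!·1!·1!) = -1/4
  k=2: +1/(2!·0!·1!·1!·2!·2!) = 1/8
Σ = -1/9  ⇒  CG² = 36/5·(-1/9)² = 4/45
CG = −√(4/45) = -0.298142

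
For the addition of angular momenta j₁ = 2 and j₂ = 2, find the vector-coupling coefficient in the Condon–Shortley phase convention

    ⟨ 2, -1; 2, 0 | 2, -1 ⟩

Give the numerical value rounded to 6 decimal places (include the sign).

-0.267261  (= −√(1/14))

j₁+j₂−J=2  J+j₁−j₂=2  J−j₁+j₂=2  j₁+j₂+J+1=7
(j₁±m₁, j₂±m₂, J±M) = (1,3,2,2,1,3)
P² = 8/7
sum k=1..2:
  [1] −1/2 = -1/2
  [2] +1/4 = 1/4
S = -1/4
C² = P²·S² = 1/14 ; C = -0.267261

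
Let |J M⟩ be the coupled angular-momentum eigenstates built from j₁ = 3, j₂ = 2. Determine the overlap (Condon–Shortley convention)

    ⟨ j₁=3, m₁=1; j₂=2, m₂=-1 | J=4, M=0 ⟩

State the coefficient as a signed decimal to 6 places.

+√(5/14) ≈ +0.597614

triangle: 1!×5!×3!/10! = 720/3628800
(j±m)!: 4!×2!×1!×3!×4!×4! = 165888
prefactor² = (2J+1)×Δ×N² = 10368/35
  k=0: +1/(0!×1!×2!×1!×3!×2!) = 1/24
  k=1: −1/(1!×0!×1!×0!×4!×3!) = -1/144
Σ = 5/144  ⇒  CG² = 10368/35×5/144² = 5/14
CG = +√(5/14) = +0.597614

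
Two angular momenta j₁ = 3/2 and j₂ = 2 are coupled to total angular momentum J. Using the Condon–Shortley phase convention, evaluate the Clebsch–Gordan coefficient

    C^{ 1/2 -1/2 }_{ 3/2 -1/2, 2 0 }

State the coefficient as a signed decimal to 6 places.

+0.447214

triangle: 3!·0!·1!/5! = 6/120
(j±m)!: 1!·2!·2!·2!·0!·1! = 8
prefactor² = (2J+1)·Δ·N² = 4/5
  k=2: +1/(2!·1!·0!·0!·0!·1!) = 1/2
Σ = 1/2  ⇒  CG² = 4/5·1/2² = 1/5
CG = +√(1/5) = +0.447214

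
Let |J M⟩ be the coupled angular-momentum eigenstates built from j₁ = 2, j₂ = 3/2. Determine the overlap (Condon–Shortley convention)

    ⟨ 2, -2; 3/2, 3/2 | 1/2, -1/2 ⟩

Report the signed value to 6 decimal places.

√[2·3!1!0!/5! · 0!4!3!0!0!1!] = √(72/5)
  +(−1)^3/∏(3,0,1,0,0,0)! = -1/6  (running -1/6)
⟨..|..⟩ = √(72/5)·(-1/6) = -0.632456

−√(2/5) ≈ -0.632456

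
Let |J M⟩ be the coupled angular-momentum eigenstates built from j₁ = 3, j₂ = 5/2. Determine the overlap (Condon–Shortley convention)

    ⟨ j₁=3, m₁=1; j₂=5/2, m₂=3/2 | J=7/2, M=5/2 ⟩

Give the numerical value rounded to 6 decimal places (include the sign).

triangle: 2!×4!×3!/10! = 288/3628800
(j±m)!: 4!×2!×4!×1!×6!×1! = 829440
prefactor² = (2J+1)×Δ×N² = 18432/35
  k=1: −1/(1!×1!×1!×3!×3!×0!) = -1/36
  k=2: +1/(2!×0!×0!×2!×4!×1!) = 1/96
Σ = -5/288  ⇒  CG² = 18432/35×(-5/288)² = 10/63
CG = −√(10/63) = -0.398410

-0.398410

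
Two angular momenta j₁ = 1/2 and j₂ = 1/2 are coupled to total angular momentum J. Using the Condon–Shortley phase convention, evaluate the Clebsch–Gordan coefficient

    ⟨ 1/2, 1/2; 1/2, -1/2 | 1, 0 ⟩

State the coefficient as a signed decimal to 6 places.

j₁+j₂−J=0  J+j₁−j₂=1  J−j₁+j₂=1  j₁+j₂+J+1=3
(j₁±m₁, j₂±m₂, J±M) = (1,0,0,1,1,1)
P² = 1/2
sum k=0..0:
  [0] +1/1 = 1
S = 1
C² = P²·S² = 1/2 ; C = +0.707107

+√(1/2) = +0.707107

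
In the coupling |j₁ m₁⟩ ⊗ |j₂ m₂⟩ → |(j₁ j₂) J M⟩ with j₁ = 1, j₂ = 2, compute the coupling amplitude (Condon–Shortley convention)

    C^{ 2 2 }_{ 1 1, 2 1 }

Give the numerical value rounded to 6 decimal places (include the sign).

triangle: 1!×1!×3!/6! = 6/720
(j±m)!: 2!×0!×3!×1!×4!×0! = 288
prefactor² = (2J+1)×Δ×N² = 12
  k=0: +1/(0!×1!×0!×3!×1!×0!) = 1/6
Σ = 1/6  ⇒  CG² = 12×1/6² = 1/3
CG = +√(1/3) = +0.577350

+√(1/3) ≈ +0.577350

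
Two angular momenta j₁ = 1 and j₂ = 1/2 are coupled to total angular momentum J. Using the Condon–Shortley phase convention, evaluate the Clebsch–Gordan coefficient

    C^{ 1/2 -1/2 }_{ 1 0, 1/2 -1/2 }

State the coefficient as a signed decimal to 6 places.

j₁+j₂−J=1  J+j₁−j₂=1  J−j₁+j₂=0  j₁+j₂+J+1=3
(j₁±m₁, j₂±m₂, J±M) = (1,1,0,1,0,1)
P² = 1/3
sum k=0..0:
  [0] +1/1 = 1
S = 1
C² = P²·S² = 1/3 ; C = +0.577350

+0.577350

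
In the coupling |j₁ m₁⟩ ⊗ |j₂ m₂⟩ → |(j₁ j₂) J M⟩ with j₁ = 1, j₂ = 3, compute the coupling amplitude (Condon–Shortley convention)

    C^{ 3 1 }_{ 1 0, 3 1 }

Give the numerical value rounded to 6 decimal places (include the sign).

triangle: 1!·1!·5!/8! = 120/40320
(j±m)!: 1!·1!·4!·2!·4!·2! = 2304
prefactor² = (2J+1)·Δ·N² = 48
  k=0: +1/(0!·1!·1!·4!·0!·1!) = 1/24
  k=1: −1/(1!·0!·0!·3!·1!·2!) = -1/12
Σ = -1/24  ⇒  CG² = 48·(-1/24)² = 1/12
CG = −√(1/12) = -0.288675

−√(1/12) ≈ -0.288675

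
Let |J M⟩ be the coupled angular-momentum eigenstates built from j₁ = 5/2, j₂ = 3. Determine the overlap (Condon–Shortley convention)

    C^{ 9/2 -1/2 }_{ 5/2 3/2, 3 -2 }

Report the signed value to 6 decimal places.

triangle: 1!·4!·5!/11! = 2880/39916800
(j±m)!: 4!·1!·1!·5!·4!·5! = 8294400
prefactor² = (2J+1)·Δ·N² = 460800/77
  k=0: +1/(0!·1!·1!·1!·3!·4!) = 1/144
  k=1: −1/(1!·0!·0!·0!·4!·5!) = -1/2880
Σ = 19/2880  ⇒  CG² = 460800/77·19/2880² = 361/1386
CG = +√(361/1386) = +0.510355

+0.510355  (= +√(361/1386))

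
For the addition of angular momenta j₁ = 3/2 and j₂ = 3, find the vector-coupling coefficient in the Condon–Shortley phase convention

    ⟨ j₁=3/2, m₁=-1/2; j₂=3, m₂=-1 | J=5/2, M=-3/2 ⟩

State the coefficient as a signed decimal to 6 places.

−√(7/20) = -0.591608

√[6·2!1!4!/8! · 1!2!2!4!1!4!] = √(576/35)
  +(−1)^1/∏(1,1,1,1,0,3)! = -1/6  (running -1/6)
  +(−1)^2/∏(2,0,0,0,1,4)! = 1/48  (running -7/48)
⟨..|..⟩ = √(576/35)·(-7/48) = -0.591608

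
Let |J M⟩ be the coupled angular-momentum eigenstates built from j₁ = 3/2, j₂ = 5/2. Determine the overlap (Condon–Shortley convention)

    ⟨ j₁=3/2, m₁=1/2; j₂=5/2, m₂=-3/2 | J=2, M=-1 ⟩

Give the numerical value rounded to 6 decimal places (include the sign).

+√(1/42) ≈ +0.154303

triangle: 2!·1!·3!/7! = 12/5040
(j±m)!: 2!·1!·1!·4!·1!·3! = 288
prefactor² = (2J+1)·Δ·N² = 24/7
  k=0: +1/(0!·2!·1!·1!·0!·2!) = 1/4
  k=1: −1/(1!·1!·0!·0!·1!·3!) = -1/6
Σ = 1/12  ⇒  CG² = 24/7·1/12² = 1/42
CG = +√(1/42) = +0.154303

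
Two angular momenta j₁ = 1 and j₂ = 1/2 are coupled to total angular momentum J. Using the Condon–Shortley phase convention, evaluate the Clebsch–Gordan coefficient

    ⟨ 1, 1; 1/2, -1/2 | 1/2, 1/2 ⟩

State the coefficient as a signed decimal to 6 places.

triangle: 1!*1!*0!/3! = 1/6
(j±m)!: 2!*0!*0!*1!*1!*0! = 2
prefactor² = (2J+1)*Δ*N² = 2/3
  k=0: +1/(0!*1!*0!*0!*1!*0!) = 1
Σ = 1  ⇒  CG² = 2/3*1² = 2/3
CG = +√(2/3) = +0.816497

+0.816497  (= +√(2/3))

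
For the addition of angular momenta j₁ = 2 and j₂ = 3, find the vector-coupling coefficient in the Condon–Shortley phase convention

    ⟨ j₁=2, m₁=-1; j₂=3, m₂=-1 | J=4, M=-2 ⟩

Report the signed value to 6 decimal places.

j₁+j₂−J=1  J+j₁−j₂=3  J−j₁+j₂=5  j₁+j₂+J+1=10
(j₁±m₁, j₂±m₂, J±M) = (1,3,2,4,2,6)
P² = 5184/7
sum k=0..1:
  [0] +1/72 = 1/72
  [1] −1/48 = -1/48
S = -1/144
C² = P²·S² = 1/28 ; C = -0.188982

−√(1/28) = -0.188982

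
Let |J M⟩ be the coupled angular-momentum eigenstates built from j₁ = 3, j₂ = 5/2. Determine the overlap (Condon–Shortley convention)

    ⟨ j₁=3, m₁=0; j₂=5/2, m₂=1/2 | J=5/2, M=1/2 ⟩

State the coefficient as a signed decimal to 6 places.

j₁+j₂−J=3  J+j₁−j₂=3  J−j₁+j₂=2  j₁+j₂+J+1=9
(j₁±m₁, j₂±m₂, J±M) = (3,3,3,2,3,2)
P² = 216/35
sum k=1..3:
  [1] −1/8 = -1/8
  [2] +1/4 = 1/4
  [3] −1/72 = -1/72
S = 1/9
C² = P²·S² = 8/105 ; C = +0.276026

+√(8/105) = +0.276026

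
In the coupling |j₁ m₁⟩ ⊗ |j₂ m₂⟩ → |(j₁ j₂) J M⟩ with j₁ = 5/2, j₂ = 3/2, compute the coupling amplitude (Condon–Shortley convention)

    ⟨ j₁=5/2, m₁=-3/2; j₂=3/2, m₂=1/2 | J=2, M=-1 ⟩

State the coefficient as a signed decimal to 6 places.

triangle: 2!×3!×1!/7! = 12/5040
(j±m)!: 1!×4!×2!×1!×1!×3! = 288
prefactor² = (2J+1)×Δ×N² = 24/7
  k=1: −1/(1!×1!×3!×1!×0!×0!) = -1/6
  k=2: +1/(2!×0!×2!×0!×1!×1!) = 1/4
Σ = 1/12  ⇒  CG² = 24/7×1/12² = 1/42
CG = +√(1/42) = +0.154303

+0.154303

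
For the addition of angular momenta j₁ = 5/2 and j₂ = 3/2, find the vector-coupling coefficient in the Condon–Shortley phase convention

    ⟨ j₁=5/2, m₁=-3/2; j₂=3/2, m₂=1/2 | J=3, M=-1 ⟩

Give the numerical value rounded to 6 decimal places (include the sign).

−√(49/120) ≈ -0.639010

√[7·1!4!2!/8! · 1!4!2!1!2!4!] = √(96/5)
  +(−1)^0/∏(0,1,4,2,0,0)! = 1/48  (running 1/48)
  +(−1)^1/∏(1,0,3,1,1,1)! = -1/6  (running -7/48)
⟨..|..⟩ = √(96/5)·(-7/48) = -0.639010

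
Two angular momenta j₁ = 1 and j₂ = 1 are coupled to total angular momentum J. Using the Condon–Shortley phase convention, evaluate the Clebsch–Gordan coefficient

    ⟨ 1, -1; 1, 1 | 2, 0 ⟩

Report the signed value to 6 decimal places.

√[5·0!2!2!/5! · 0!2!2!0!2!2!] = √(8/3)
  +(−1)^0/∏(0,0,2,2,0,0)! = 1/4  (running 1/4)
⟨..|..⟩ = √(8/3)·(1/4) = +0.408248

+√(1/6) ≈ +0.408248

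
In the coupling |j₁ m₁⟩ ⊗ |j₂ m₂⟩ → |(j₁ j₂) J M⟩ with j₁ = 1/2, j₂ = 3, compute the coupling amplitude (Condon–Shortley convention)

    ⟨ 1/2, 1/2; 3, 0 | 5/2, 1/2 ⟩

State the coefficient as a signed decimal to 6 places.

√[6·1!0!5!/7! · 1!0!3!3!3!2!] = √(432/7)
  +(−1)^0/∏(0,1,0,3,0,2)! = 1/12  (running 1/12)
⟨..|..⟩ = √(432/7)·(1/12) = +0.654654

+√(3/7) ≈ +0.654654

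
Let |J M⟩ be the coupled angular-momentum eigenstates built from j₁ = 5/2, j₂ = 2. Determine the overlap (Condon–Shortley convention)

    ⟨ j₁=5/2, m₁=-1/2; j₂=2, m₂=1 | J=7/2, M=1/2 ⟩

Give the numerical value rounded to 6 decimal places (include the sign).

-0.557773

triangle: 1!*4!*3!/9! = 144/362880
(j±m)!: 2!*3!*3!*1!*4!*3! = 10368
prefactor² = (2J+1)*Δ*N² = 1152/35
  k=0: +1/(0!*1!*3!*3!*1!*0!) = 1/36
  k=1: −1/(1!*0!*2!*2!*2!*1!) = -1/8
Σ = -7/72  ⇒  CG² = 1152/35*(-7/72)² = 14/45
CG = −√(14/45) = -0.557773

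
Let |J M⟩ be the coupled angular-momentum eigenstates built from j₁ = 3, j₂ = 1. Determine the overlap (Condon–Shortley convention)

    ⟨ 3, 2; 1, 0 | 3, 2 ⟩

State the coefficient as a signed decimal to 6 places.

+0.577350

√[7·1!5!1!/8! · 5!1!1!1!5!1!] = √(300)
  +(−1)^0/∏(0,1,1,1,4,0)! = 1/24  (running 1/24)
  +(−1)^1/∏(1,0,0,0,5,1)! = -1/120  (running 1/30)
⟨..|..⟩ = √(300)·(1/30) = +0.577350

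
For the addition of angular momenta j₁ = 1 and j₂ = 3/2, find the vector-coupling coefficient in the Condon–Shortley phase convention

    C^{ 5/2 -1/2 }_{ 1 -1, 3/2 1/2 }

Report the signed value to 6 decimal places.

+√(3/10) ≈ +0.547723

√[6·0!2!3!/6! · 0!2!2!1!2!3!] = √(24/5)
  +(−1)^0/∏(0,0,2,2,0,1)! = 1/4  (running 1/4)
⟨..|..⟩ = √(24/5)·(1/4) = +0.547723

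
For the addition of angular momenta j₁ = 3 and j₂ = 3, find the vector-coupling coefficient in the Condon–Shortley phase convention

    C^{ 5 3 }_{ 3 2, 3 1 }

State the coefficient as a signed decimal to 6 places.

j₁+j₂−J=1  J+j₁−j₂=5  J−j₁+j₂=5  j₁+j₂+J+1=12
(j₁±m₁, j₂±m₂, J±M) = (5,1,4,2,8,2)
P² = 153600
sum k=0..1:
  [0] +1/576 = 1/576
  [1] −1/1440 = -1/1440
S = 1/960
C² = P²·S² = 1/6 ; C = +0.408248

+√(1/6) ≈ +0.408248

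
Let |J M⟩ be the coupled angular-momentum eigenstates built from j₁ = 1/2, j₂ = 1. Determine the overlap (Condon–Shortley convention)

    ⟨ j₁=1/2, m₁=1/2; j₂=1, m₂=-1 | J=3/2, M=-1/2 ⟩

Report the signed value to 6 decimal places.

√[4·0!1!2!/4! · 1!0!0!2!1!2!] = √(4/3)
  +(−1)^0/∏(0,0,0,0,1,2)! = 1/2  (running 1/2)
⟨..|..⟩ = √(4/3)·(1/2) = +0.577350

+0.577350  (= +√(1/3))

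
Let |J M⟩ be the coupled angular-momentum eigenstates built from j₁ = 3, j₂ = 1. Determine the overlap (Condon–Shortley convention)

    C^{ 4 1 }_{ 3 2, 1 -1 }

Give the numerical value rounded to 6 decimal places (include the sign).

+√(3/28) = +0.327327

triangle: 0!×6!×2!/9! = 1440/362880
(j±m)!: 5!×1!×0!×2!×5!×3! = 172800
prefactor² = (2J+1)×Δ×N² = 43200/7
  k=0: +1/(0!×0!×1!×0!×5!×2!) = 1/240
Σ = 1/240  ⇒  CG² = 43200/7×1/240² = 3/28
CG = +√(3/28) = +0.327327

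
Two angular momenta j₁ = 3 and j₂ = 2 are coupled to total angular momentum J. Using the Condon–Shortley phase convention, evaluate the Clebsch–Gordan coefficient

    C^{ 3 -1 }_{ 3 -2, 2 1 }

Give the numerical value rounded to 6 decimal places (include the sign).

√[7·2!4!2!/9! · 1!5!3!1!2!4!] = √(64)
  +(−1)^1/∏(1,1,4,2,0,0)! = -1/48  (running -1/48)
  +(−1)^2/∏(2,0,3,1,1,1)! = 1/12  (running 1/16)
⟨..|..⟩ = √(64)·(1/16) = +0.500000

+0.500000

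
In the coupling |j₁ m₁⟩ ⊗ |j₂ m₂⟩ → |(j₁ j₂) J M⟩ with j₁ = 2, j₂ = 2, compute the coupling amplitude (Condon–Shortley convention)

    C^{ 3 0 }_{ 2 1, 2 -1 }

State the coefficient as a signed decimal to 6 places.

√[7·1!3!3!/8! · 3!1!1!3!3!3!] = √(81/10)
  +(−1)^0/∏(0,1,1,1,2,2)! = 1/4  (running 1/4)
  +(−1)^1/∏(1,0,0,0,3,3)! = -1/36  (running 2/9)
⟨..|..⟩ = √(81/10)·(2/9) = +0.632456

+√(2/5) = +0.632456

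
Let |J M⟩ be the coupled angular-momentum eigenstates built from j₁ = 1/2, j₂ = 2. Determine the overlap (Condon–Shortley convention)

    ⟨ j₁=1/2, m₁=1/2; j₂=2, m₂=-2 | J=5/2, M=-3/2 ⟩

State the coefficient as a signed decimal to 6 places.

+0.447214  (= +√(1/5))

√[6·0!1!4!/6! · 1!0!0!4!1!4!] = √(576/5)
  +(−1)^0/∏(0,0,0,0,1,4)! = 1/24  (running 1/24)
⟨..|..⟩ = √(576/5)·(1/24) = +0.447214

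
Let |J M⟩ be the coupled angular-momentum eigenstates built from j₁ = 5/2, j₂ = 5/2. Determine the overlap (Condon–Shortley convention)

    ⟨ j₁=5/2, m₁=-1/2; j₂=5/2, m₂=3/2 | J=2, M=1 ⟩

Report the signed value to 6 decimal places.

+√(1/7) ≈ +0.377964

triangle: 3!·2!·2!/8! = 24/40320
(j±m)!: 2!·3!·4!·1!·3!·1! = 1728
prefactor² = (2J+1)·Δ·N² = 36/7
  k=2: +1/(2!·1!·1!·2!·1!·0!) = 1/4
  k=3: −1/(3!·0!·0!·1!·2!·1!) = -1/12
Σ = 1/6  ⇒  CG² = 36/7·1/6² = 1/7
CG = +√(1/7) = +0.377964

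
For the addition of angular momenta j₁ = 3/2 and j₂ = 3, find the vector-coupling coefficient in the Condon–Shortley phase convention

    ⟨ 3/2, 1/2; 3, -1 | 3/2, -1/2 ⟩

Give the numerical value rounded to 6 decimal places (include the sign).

-0.585540

√[4·3!0!3!/7! · 2!1!2!4!1!2!] = √(192/35)
  +(−1)^1/∏(1,2,0,1,0,2)! = -1/4  (running -1/4)
⟨..|..⟩ = √(192/35)·(-1/4) = -0.585540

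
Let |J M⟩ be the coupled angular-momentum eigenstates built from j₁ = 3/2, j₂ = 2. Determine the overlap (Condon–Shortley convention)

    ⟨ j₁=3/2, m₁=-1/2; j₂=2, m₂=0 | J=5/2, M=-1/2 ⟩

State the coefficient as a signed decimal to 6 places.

j₁+j₂−J=1  J+j₁−j₂=2  J−j₁+j₂=3  j₁+j₂+J+1=7
(j₁±m₁, j₂±m₂, J±M) = (1,2,2,2,2,3)
P² = 48/35
sum k=0..1:
  [0] +1/4 = 1/4
  [1] −1/2 = -1/2
S = -1/4
C² = P²·S² = 3/35 ; C = -0.292770

−√(3/35) ≈ -0.292770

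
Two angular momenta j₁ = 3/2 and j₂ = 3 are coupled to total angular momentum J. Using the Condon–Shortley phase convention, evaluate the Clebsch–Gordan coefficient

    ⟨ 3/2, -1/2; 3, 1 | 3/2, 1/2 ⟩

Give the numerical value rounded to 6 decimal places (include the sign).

+√(12/35) ≈ +0.585540

j₁+j₂−J=3  J+j₁−j₂=0  J−j₁+j₂=3  j₁+j₂+J+1=7
(j₁±m₁, j₂±m₂, J±M) = (1,2,4,2,2,1)
P² = 192/35
sum k=2..2:
  [2] +1/4 = 1/4
S = 1/4
C² = P²·S² = 12/35 ; C = +0.585540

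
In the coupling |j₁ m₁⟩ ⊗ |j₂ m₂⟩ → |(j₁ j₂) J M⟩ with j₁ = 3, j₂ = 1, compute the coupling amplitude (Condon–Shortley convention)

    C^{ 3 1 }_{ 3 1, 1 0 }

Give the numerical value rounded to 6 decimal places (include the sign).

j₁+j₂−J=1  J+j₁−j₂=5  J−j₁+j₂=1  j₁+j₂+J+1=8
(j₁±m₁, j₂±m₂, J±M) = (4,2,1,1,4,2)
P² = 48
sum k=0..1:
  [0] +1/12 = 1/12
  [1] −1/24 = -1/24
S = 1/24
C² = P²·S² = 1/12 ; C = +0.288675

+0.288675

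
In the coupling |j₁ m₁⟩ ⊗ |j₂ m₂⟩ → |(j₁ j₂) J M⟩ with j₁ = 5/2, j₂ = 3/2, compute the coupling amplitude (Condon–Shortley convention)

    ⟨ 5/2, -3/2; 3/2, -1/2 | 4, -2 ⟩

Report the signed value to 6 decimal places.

triangle: 0!*5!*3!/9! = 720/362880
(j±m)!: 1!*4!*1!*2!*2!*6! = 69120
prefactor² = (2J+1)*Δ*N² = 8640/7
  k=0: +1/(0!*0!*4!*1!*1!*2!) = 1/48
Σ = 1/48  ⇒  CG² = 8640/7*1/48² = 15/28
CG = +√(15/28) = +0.731925

+√(15/28) = +0.731925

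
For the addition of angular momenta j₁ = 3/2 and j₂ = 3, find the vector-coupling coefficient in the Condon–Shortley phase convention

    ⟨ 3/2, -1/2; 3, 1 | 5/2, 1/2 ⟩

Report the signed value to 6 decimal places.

j₁+j₂−J=2  J+j₁−j₂=1  J−j₁+j₂=4  j₁+j₂+J+1=8
(j₁±m₁, j₂±m₂, J±M) = (1,2,4,2,3,2)
P² = 288/35
sum k=1..2:
  [1] −1/6 = -1/6
  [2] +1/8 = 1/8
S = -1/24
C² = P²·S² = 1/70 ; C = -0.119523

−√(1/70) ≈ -0.119523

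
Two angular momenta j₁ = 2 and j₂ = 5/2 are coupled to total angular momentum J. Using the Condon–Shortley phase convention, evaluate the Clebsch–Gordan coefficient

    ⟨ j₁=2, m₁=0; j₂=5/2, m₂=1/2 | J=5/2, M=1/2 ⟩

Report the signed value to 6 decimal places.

−√(8/35) ≈ -0.478091

√[6·2!2!3!/8! · 2!2!3!2!3!2!] = √(72/35)
  +(−1)^0/∏(0,2,2,3,0,0)! = 1/24  (running 1/24)
  +(−1)^1/∏(1,1,1,2,1,1)! = -1/2  (running -11/24)
  +(−1)^2/∏(2,0,0,1,2,2)! = 1/8  (running -1/3)
⟨..|..⟩ = √(72/35)·(-1/3) = -0.478091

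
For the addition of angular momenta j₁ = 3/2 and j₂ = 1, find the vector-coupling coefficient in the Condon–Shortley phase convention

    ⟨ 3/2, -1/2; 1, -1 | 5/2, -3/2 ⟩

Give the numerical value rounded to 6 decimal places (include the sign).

+√(3/5) = +0.774597

triangle: 0!·3!·2!/6! = 12/720
(j±m)!: 1!·2!·0!·2!·1!·4! = 96
prefactor² = (2J+1)·Δ·N² = 48/5
  k=0: +1/(0!·0!·2!·0!·1!·2!) = 1/4
Σ = 1/4  ⇒  CG² = 48/5·1/4² = 3/5
CG = +√(3/5) = +0.774597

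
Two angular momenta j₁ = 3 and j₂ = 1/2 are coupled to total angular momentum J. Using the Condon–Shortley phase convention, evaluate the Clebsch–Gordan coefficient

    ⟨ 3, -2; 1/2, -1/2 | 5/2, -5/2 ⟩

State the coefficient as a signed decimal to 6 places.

triangle: 1!·5!·0!/7! = 120/5040
(j±m)!: 1!·5!·0!·1!·0!·5! = 14400
prefactor² = (2J+1)·Δ·N² = 14400/7
  k=0: +1/(0!·1!·5!·0!·0!·0!) = 1/120
Σ = 1/120  ⇒  CG² = 14400/7·1/120² = 1/7
CG = +√(1/7) = +0.377964

+0.377964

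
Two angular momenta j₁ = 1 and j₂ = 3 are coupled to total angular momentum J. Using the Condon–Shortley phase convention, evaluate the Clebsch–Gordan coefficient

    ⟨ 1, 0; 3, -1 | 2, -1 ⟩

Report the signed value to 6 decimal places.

√[5·2!0!4!/7! · 1!1!2!4!1!3!] = √(96/7)
  +(−1)^1/∏(1,1,0,1,0,3)! = -1/6  (running -1/6)
⟨..|..⟩ = √(96/7)·(-1/6) = -0.617213

−√(8/21) = -0.617213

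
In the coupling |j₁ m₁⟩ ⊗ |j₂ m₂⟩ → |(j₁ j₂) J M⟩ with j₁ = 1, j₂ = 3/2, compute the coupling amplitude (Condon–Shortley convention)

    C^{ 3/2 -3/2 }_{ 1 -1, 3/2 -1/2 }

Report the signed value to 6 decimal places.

−√(2/5) ≈ -0.632456

√[4·1!1!2!/5! · 0!2!1!2!0!3!] = √(8/5)
  +(−1)^1/∏(1,0,1,0,0,2)! = -1/2  (running -1/2)
⟨..|..⟩ = √(8/5)·(-1/2) = -0.632456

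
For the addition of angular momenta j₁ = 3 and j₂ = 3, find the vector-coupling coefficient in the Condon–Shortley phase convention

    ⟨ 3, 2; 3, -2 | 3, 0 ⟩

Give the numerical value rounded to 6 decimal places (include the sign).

j₁+j₂−J=3  J+j₁−j₂=3  J−j₁+j₂=3  j₁+j₂+J+1=10
(j₁±m₁, j₂±m₂, J±M) = (5,1,1,5,3,3)
P² = 216
sum k=0..1:
  [0] +1/24 = 1/24
  [1] −1/72 = -1/72
S = 1/36
C² = P²·S² = 1/6 ; C = +0.408248

+0.408248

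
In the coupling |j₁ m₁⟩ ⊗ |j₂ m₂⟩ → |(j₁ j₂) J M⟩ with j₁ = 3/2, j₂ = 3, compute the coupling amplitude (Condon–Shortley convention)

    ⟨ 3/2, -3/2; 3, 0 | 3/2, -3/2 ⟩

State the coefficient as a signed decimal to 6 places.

-0.169031

j₁+j₂−J=3  J+j₁−j₂=0  J−j₁+j₂=3  j₁+j₂+J+1=7
(j₁±m₁, j₂±m₂, J±M) = (0,3,3,3,0,3)
P² = 1296/35
sum k=3..3:
  [3] −1/36 = -1/36
S = -1/36
C² = P²·S² = 1/35 ; C = -0.169031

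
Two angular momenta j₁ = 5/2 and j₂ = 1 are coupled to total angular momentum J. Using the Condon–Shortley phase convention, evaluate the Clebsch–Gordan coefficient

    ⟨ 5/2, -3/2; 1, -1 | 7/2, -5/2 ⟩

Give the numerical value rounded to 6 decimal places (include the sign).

+0.845154

triangle: 0!×5!×2!/8! = 240/40320
(j±m)!: 1!×4!×0!×2!×1!×6! = 34560
prefactor² = (2J+1)×Δ×N² = 11520/7
  k=0: +1/(0!×0!×4!×0!×1!×2!) = 1/48
Σ = 1/48  ⇒  CG² = 11520/7×1/48² = 5/7
CG = +√(5/7) = +0.845154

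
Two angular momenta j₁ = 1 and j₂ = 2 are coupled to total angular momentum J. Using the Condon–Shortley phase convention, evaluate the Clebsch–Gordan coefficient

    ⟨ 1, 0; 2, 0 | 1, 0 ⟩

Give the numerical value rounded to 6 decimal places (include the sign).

j₁+j₂−J=2  J+j₁−j₂=0  J−j₁+j₂=2  j₁+j₂+J+1=5
(j₁±m₁, j₂±m₂, J±M) = (1,1,2,2,1,1)
P² = 2/5
sum k=1..1:
  [1] −1/1 = -1
S = -1
C² = P²·S² = 2/5 ; C = -0.632456

−√(2/5) = -0.632456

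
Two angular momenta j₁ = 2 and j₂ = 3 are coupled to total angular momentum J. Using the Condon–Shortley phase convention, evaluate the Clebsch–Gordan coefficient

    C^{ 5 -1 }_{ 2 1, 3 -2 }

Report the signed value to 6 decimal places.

j₁+j₂−J=0  J+j₁−j₂=4  J−j₁+j₂=6  j₁+j₂+J+1=11
(j₁±m₁, j₂±m₂, J±M) = (3,1,1,5,4,6)
P² = 414720/7
sum k=0..0:
  [0] +1/720 = 1/720
S = 1/720
C² = P²·S² = 4/35 ; C = +0.338062

+0.338062  (= +√(4/35))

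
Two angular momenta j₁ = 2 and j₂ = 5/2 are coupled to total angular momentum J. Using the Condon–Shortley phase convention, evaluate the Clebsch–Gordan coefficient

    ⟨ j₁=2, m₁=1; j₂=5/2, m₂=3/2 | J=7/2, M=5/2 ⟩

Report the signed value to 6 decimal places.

−√(1/63) ≈ -0.125988

triangle: 1!·3!·4!/9! = 144/362880
(j±m)!: 3!·1!·4!·1!·6!·1! = 103680
prefactor² = (2J+1)·Δ·N² = 2304/7
  k=0: +1/(0!·1!·1!·4!·2!·0!) = 1/48
  k=1: −1/(1!·0!·0!·3!·3!·1!) = -1/36
Σ = -1/144  ⇒  CG² = 2304/7·(-1/144)² = 1/63
CG = −√(1/63) = -0.125988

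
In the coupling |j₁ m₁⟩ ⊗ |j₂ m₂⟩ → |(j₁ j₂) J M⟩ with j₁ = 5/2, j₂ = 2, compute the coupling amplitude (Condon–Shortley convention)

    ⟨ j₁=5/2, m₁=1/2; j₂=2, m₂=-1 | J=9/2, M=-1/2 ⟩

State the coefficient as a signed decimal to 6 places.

+0.563436

triangle: 0!*5!*4!/10! = 2880/3628800
(j±m)!: 3!*2!*1!*3!*4!*5! = 207360
prefactor² = (2J+1)*Δ*N² = 11520/7
  k=0: +1/(0!*0!*2!*1!*3!*3!) = 1/72
Σ = 1/72  ⇒  CG² = 11520/7*1/72² = 20/63
CG = +√(20/63) = +0.563436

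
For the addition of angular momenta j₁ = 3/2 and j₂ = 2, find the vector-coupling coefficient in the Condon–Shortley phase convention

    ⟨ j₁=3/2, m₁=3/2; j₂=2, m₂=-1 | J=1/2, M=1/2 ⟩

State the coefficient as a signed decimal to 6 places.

triangle: 3!×0!×1!/5! = 6/120
(j±m)!: 3!×0!×1!×3!×1!×0! = 36
prefactor² = (2J+1)×Δ×N² = 18/5
  k=0: +1/(0!×3!×0!×1!×0!×0!) = 1/6
Σ = 1/6  ⇒  CG² = 18/5×1/6² = 1/10
CG = +√(1/10) = +0.316228

+0.316228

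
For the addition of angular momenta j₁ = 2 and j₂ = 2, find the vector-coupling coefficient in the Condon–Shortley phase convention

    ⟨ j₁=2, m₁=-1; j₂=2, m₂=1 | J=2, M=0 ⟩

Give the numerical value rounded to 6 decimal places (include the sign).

j₁+j₂−J=2  J+j₁−j₂=2  J−j₁+j₂=2  j₁+j₂+J+1=7
(j₁±m₁, j₂±m₂, J±M) = (1,3,3,1,2,2)
P² = 8/7
sum k=1..2:
  [1] −1/4 = -1/4
  [2] +1/2 = 1/2
S = 1/4
C² = P²·S² = 1/14 ; C = +0.267261

+√(1/14) = +0.267261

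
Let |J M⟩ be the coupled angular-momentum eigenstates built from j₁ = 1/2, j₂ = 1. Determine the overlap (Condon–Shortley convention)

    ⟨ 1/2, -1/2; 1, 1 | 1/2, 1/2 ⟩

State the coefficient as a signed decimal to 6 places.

−√(2/3) ≈ -0.816497

j₁+j₂−J=1  J+j₁−j₂=0  J−j₁+j₂=1  j₁+j₂+J+1=3
(j₁±m₁, j₂±m₂, J±M) = (0,1,2,0,1,0)
P² = 2/3
sum k=1..1:
  [1] −1/1 = -1
S = -1
C² = P²·S² = 2/3 ; C = -0.816497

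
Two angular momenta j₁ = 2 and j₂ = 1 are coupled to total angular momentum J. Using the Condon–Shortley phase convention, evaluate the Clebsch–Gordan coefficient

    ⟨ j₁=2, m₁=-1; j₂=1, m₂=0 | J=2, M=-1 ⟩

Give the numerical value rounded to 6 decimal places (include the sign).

−√(1/6) ≈ -0.408248

j₁+j₂−J=1  J+j₁−j₂=3  J−j₁+j₂=1  j₁+j₂+J+1=6
(j₁±m₁, j₂±m₂, J±M) = (1,3,1,1,1,3)
P² = 3/2
sum k=0..1:
  [0] +1/6 = 1/6
  [1] −1/2 = -1/2
S = -1/3
C² = P²·S² = 1/6 ; C = -0.408248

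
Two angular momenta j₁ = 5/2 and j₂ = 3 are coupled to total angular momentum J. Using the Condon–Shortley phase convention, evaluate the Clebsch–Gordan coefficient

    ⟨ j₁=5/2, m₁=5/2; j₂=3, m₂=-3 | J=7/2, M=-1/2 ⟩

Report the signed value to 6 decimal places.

√[8·2!3!4!/10! · 5!0!0!6!3!4!] = √(55296/7)
  +(−1)^0/∏(0,2,0,0,3,4)! = 1/288  (running 1/288)
⟨..|..⟩ = √(55296/7)·(1/288) = +0.308607

+0.308607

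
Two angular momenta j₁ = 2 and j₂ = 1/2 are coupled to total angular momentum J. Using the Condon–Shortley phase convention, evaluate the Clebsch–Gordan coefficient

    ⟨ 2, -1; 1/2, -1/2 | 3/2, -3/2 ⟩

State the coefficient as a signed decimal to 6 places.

triangle: 1!*3!*0!/5! = 6/120
(j±m)!: 1!*3!*0!*1!*0!*3! = 36
prefactor² = (2J+1)*Δ*N² = 36/5
  k=0: +1/(0!*1!*3!*0!*0!*0!) = 1/6
Σ = 1/6  ⇒  CG² = 36/5*1/6² = 1/5
CG = +√(1/5) = +0.447214

+√(1/5) ≈ +0.447214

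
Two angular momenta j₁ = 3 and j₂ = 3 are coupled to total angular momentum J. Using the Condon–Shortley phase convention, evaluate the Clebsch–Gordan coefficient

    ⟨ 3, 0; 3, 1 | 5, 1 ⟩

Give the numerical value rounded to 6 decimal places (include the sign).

triangle: 1!·5!·5!/12! = 14400/479001600
(j±m)!: 3!·3!·4!·2!·6!·4! = 29859840
prefactor² = (2J+1)·Δ·N² = 69120/7
  k=0: +1/(0!·1!·3!·4!·2!·1!) = 1/288
  k=1: −1/(1!·0!·2!·3!·3!·2!) = -1/144
Σ = -1/288  ⇒  CG² = 69120/7·(-1/288)² = 5/42
CG = −√(5/42) = -0.345033

-0.345033  (= −√(5/42))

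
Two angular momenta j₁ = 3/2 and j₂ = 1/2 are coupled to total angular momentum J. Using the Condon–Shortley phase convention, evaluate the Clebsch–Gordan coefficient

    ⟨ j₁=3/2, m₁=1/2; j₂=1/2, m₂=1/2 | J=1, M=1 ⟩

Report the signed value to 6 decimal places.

−√(1/4) = -0.500000

triangle: 1!*2!*0!/4! = 2/24
(j±m)!: 2!*1!*1!*0!*2!*0! = 4
prefactor² = (2J+1)*Δ*N² = 1
  k=1: −1/(1!*0!*0!*0!*2!*0!) = -1/2
Σ = -1/2  ⇒  CG² = 1*(-1/2)² = 1/4
CG = −√(1/4) = -0.500000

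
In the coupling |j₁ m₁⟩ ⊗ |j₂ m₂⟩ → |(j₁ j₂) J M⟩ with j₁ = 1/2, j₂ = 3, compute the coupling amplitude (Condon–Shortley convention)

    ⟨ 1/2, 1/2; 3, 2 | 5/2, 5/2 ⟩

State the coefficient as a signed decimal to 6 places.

triangle: 1!·0!·5!/7! = 120/5040
(j±m)!: 1!·0!·5!·1!·5!·0! = 14400
prefactor² = (2J+1)·Δ·N² = 14400/7
  k=0: +1/(0!·1!·0!·5!·0!·0!) = 1/120
Σ = 1/120  ⇒  CG² = 14400/7·1/120² = 1/7
CG = +√(1/7) = +0.377964

+√(1/7) = +0.377964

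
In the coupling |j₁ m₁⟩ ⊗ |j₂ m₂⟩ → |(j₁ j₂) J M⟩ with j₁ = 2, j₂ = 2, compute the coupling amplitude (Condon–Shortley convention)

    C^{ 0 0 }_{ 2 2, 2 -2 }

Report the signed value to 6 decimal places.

+√(1/5) ≈ +0.447214

j₁+j₂−J=4  J+j₁−j₂=0  J−j₁+j₂=0  j₁+j₂+J+1=5
(j₁±m₁, j₂±m₂, J±M) = (4,0,0,4,0,0)
P² = 576/5
sum k=0..0:
  [0] +1/24 = 1/24
S = 1/24
C² = P²·S² = 1/5 ; C = +0.447214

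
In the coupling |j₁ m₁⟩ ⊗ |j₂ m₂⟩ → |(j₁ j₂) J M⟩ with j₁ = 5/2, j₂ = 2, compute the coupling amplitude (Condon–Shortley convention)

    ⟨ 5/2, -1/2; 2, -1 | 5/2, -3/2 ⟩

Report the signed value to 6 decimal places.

-0.414039  (= −√(6/35))

√[6·2!3!2!/8! · 2!3!1!3!1!4!] = √(216/35)
  +(−1)^0/∏(0,2,3,1,0,1)! = 1/12  (running 1/12)
  +(−1)^1/∏(1,1,2,0,1,2)! = -1/4  (running -1/6)
⟨..|..⟩ = √(216/35)·(-1/6) = -0.414039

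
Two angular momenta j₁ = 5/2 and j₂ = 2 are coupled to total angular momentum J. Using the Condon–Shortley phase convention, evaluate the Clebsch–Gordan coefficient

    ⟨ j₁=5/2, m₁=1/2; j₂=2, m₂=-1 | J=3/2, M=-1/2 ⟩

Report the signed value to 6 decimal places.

−√(5/21) = -0.487950

j₁+j₂−J=3  J+j₁−j₂=2  J−j₁+j₂=1  j₁+j₂+J+1=7
(j₁±m₁, j₂±m₂, J±M) = (3,2,1,3,1,2)
P² = 48/35
sum k=0..1:
  [0] +1/12 = 1/12
  [1] −1/2 = -1/2
S = -5/12
C² = P²·S² = 5/21 ; C = -0.487950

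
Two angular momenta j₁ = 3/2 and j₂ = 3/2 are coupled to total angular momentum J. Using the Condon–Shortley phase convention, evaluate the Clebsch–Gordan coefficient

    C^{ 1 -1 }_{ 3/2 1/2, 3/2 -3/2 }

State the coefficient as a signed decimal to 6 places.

j₁+j₂−J=2  J+j₁−j₂=1  J−j₁+j₂=1  j₁+j₂+J+1=5
(j₁±m₁, j₂±m₂, J±M) = (2,1,0,3,0,2)
P² = 6/5
sum k=0..0:
  [0] +1/2 = 1/2
S = 1/2
C² = P²·S² = 3/10 ; C = +0.547723

+√(3/10) ≈ +0.547723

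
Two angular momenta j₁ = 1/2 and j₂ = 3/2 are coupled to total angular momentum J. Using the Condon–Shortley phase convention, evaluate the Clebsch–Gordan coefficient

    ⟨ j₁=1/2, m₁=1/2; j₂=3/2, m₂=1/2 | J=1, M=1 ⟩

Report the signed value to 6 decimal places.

+√(1/4) ≈ +0.500000

triangle: 1!×0!×2!/4! = 2/24
(j±m)!: 1!×0!×2!×1!×2!×0! = 4
prefactor² = (2J+1)×Δ×N² = 1
  k=0: +1/(0!×1!×0!×2!×0!×0!) = 1/2
Σ = 1/2  ⇒  CG² = 1×1/2² = 1/4
CG = +√(1/4) = +0.500000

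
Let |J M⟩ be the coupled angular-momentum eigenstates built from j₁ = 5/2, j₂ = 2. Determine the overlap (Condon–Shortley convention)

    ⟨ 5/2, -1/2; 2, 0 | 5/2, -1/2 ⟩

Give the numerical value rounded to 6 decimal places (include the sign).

-0.478091  (= −√(8/35))

triangle: 2!×3!×2!/8! = 24/40320
(j±m)!: 2!×3!×2!×2!×2!×3! = 576
prefactor² = (2J+1)×Δ×N² = 72/35
  k=0: +1/(0!×2!×3!×2!×0!×0!) = 1/24
  k=1: −1/(1!×1!×2!×1!×1!×1!) = -1/2
  k=2: +1/(2!×0!×1!×0!×2!×2!) = 1/8
Σ = -1/3  ⇒  CG² = 72/35×(-1/3)² = 8/35
CG = −√(8/35) = -0.478091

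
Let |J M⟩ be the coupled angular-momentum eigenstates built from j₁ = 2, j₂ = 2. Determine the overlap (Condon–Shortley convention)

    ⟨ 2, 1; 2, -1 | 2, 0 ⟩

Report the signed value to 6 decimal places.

+0.267261  (= +√(1/14))

√[5·2!2!2!/7! · 3!1!1!3!2!2!] = √(8/7)
  +(−1)^0/∏(0,2,1,1,1,1)! = 1/2  (running 1/2)
  +(−1)^1/∏(1,1,0,0,2,2)! = -1/4  (running 1/4)
⟨..|..⟩ = √(8/7)·(1/4) = +0.267261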